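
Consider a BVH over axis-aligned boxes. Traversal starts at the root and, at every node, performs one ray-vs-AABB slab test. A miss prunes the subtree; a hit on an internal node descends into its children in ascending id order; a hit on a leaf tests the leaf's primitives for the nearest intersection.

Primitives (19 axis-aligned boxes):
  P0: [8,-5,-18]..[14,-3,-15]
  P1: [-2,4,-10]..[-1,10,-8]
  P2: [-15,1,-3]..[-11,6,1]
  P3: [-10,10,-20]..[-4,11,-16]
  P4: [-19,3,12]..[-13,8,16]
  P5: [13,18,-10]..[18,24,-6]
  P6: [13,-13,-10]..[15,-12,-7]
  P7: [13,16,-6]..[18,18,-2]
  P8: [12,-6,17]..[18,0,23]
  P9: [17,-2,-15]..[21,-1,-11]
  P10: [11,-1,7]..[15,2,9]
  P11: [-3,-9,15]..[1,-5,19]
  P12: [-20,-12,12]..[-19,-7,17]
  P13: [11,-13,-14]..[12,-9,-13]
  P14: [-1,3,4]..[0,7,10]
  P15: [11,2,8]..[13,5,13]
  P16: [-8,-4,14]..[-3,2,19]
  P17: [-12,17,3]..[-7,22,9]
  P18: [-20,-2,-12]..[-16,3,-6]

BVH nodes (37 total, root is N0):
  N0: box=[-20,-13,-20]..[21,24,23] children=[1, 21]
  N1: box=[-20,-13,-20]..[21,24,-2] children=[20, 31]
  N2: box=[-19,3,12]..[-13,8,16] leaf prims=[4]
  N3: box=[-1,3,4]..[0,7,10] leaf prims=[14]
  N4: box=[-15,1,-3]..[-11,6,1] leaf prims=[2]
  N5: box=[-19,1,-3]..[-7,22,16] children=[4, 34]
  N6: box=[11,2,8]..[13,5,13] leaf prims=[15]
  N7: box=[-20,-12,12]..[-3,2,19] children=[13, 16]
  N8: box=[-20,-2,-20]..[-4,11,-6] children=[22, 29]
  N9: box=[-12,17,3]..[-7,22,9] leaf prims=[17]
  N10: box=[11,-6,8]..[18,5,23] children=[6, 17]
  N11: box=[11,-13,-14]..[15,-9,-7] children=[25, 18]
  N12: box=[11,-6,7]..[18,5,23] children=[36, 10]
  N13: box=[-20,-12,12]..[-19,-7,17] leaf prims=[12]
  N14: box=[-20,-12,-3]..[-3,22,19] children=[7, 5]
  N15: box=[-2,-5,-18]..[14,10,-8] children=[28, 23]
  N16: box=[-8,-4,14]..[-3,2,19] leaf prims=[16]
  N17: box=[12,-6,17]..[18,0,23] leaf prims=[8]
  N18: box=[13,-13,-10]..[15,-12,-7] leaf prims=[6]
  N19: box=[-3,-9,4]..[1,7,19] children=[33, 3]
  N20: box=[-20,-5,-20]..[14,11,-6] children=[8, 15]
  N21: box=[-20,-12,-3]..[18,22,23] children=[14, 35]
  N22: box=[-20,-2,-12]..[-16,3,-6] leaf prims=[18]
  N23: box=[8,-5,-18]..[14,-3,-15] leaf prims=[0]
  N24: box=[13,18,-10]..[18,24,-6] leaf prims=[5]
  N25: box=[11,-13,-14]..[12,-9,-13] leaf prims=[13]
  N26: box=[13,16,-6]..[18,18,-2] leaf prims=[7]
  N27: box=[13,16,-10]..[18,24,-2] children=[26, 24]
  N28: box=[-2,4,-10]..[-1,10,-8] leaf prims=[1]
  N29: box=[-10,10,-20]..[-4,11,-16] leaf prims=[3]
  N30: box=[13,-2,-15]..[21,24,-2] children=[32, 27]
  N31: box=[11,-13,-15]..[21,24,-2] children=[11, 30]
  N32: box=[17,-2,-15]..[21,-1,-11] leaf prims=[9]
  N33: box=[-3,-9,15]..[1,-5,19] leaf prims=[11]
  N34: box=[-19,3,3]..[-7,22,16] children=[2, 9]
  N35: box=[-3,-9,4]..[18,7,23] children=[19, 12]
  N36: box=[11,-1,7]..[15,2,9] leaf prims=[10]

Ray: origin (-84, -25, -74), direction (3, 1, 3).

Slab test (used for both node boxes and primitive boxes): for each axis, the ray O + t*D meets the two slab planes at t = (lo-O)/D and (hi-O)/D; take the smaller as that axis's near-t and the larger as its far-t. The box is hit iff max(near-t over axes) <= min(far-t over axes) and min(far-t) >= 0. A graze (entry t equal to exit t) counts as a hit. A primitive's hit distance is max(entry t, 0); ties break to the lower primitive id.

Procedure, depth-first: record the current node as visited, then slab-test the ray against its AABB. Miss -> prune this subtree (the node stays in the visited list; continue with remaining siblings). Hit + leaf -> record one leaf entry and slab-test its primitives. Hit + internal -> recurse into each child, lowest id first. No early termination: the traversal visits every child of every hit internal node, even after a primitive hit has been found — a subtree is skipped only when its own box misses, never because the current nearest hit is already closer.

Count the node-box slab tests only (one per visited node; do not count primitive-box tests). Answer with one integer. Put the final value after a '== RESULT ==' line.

Walk:
N0 x:[64/3,35] y:[12,49] z:[18,97/3] -> hit [64/3,97/3], descend [1, 21]
  N1 x:[64/3,35] y:[12,49] z:[18,24] -> hit [64/3,24], descend [20, 31]
    N20 x:[64/3,98/3] y:[20,36] z:[18,68/3] -> hit [64/3,68/3], descend [8, 15]
      N8 x:[64/3,80/3] y:[23,36] z:[18,68/3] -> miss, prune
      N15 x:[82/3,98/3] y:[20,35] z:[56/3,22] -> miss, prune
    N31 x:[95/3,35] y:[12,49] z:[59/3,24] -> miss, prune
  N21 x:[64/3,34] y:[13,47] z:[71/3,97/3] -> hit [71/3,97/3], descend [14, 35]
    N14 x:[64/3,27] y:[13,47] z:[71/3,31] -> hit [71/3,27], descend [5, 7]
      N5 x:[65/3,77/3] y:[26,47] z:[71/3,30] -> miss, prune
      N7 x:[64/3,27] y:[13,27] z:[86/3,31] -> miss, prune
    N35 x:[27,34] y:[16,32] z:[26,97/3] -> hit [27,32], descend [12, 19]
      N12 x:[95/3,34] y:[19,30] z:[27,97/3] -> miss, prune
      N19 x:[27,85/3] y:[16,32] z:[26,31] -> hit [27,85/3], descend [3, 33]
        N3 x:[83/3,28] y:[28,32] z:[26,28] -> hit [28,28] leaf, test {P14@t=28}
        N33 x:[27,85/3] y:[16,20] z:[89/3,31] -> miss, prune

Summary -> nodes [0, 1, 20, 8, 15, 31, 21, 14, 5, 7, 35, 12, 19, 3, 33]; box-tests=15; leaf-entries=1; first=P14

== RESULT ==
15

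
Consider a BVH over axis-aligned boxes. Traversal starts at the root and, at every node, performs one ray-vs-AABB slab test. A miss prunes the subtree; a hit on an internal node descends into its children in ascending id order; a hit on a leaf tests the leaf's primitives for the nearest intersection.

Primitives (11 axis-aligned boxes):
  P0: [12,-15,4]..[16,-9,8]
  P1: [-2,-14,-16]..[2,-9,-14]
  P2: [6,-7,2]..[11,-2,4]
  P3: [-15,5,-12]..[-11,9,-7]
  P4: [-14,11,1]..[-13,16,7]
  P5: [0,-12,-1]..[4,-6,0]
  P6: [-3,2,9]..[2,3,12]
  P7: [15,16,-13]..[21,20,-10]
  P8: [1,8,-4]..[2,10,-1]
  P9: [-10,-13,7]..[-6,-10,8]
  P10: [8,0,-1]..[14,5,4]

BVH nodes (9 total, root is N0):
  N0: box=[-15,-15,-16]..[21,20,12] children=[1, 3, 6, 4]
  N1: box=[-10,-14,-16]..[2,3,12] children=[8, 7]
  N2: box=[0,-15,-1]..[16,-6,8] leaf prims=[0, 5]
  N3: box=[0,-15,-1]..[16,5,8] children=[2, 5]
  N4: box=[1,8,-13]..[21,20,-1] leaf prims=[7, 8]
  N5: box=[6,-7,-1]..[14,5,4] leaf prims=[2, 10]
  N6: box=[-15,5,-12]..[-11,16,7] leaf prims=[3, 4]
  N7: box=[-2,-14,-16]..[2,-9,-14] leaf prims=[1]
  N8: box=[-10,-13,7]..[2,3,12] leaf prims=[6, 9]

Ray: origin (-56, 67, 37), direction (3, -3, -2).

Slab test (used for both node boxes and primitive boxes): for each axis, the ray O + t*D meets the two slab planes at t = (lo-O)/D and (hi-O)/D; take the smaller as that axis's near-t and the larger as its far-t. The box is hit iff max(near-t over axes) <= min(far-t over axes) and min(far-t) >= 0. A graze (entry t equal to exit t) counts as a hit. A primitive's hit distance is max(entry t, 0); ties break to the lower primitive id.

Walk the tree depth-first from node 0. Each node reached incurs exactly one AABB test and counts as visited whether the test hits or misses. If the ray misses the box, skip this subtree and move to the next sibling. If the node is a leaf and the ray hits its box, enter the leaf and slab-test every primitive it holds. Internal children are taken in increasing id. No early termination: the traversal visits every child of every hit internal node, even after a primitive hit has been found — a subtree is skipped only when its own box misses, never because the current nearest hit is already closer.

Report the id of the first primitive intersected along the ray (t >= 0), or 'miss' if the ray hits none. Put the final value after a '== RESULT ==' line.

Traverse from the root:
N0 x:[41/3,77/3] y:[47/3,82/3] z:[25/2,53/2] -> hit [47/3,77/3], descend [1, 3, 4, 6]
  N1 x:[46/3,58/3] y:[64/3,27] z:[25/2,53/2] -> miss, prune
  N3 x:[56/3,24] y:[62/3,82/3] z:[29/2,19] -> miss, prune
  N4 x:[19,77/3] y:[47/3,59/3] z:[19,25] -> hit [19,59/3] leaf, test {P7(miss), P8@t=19}
  N6 x:[41/3,15] y:[17,62/3] z:[15,49/2] -> miss, prune

order=[0, 1, 3, 4, 6]  |boxes|=5  |leaves|=1  hit=P8

== RESULT ==
8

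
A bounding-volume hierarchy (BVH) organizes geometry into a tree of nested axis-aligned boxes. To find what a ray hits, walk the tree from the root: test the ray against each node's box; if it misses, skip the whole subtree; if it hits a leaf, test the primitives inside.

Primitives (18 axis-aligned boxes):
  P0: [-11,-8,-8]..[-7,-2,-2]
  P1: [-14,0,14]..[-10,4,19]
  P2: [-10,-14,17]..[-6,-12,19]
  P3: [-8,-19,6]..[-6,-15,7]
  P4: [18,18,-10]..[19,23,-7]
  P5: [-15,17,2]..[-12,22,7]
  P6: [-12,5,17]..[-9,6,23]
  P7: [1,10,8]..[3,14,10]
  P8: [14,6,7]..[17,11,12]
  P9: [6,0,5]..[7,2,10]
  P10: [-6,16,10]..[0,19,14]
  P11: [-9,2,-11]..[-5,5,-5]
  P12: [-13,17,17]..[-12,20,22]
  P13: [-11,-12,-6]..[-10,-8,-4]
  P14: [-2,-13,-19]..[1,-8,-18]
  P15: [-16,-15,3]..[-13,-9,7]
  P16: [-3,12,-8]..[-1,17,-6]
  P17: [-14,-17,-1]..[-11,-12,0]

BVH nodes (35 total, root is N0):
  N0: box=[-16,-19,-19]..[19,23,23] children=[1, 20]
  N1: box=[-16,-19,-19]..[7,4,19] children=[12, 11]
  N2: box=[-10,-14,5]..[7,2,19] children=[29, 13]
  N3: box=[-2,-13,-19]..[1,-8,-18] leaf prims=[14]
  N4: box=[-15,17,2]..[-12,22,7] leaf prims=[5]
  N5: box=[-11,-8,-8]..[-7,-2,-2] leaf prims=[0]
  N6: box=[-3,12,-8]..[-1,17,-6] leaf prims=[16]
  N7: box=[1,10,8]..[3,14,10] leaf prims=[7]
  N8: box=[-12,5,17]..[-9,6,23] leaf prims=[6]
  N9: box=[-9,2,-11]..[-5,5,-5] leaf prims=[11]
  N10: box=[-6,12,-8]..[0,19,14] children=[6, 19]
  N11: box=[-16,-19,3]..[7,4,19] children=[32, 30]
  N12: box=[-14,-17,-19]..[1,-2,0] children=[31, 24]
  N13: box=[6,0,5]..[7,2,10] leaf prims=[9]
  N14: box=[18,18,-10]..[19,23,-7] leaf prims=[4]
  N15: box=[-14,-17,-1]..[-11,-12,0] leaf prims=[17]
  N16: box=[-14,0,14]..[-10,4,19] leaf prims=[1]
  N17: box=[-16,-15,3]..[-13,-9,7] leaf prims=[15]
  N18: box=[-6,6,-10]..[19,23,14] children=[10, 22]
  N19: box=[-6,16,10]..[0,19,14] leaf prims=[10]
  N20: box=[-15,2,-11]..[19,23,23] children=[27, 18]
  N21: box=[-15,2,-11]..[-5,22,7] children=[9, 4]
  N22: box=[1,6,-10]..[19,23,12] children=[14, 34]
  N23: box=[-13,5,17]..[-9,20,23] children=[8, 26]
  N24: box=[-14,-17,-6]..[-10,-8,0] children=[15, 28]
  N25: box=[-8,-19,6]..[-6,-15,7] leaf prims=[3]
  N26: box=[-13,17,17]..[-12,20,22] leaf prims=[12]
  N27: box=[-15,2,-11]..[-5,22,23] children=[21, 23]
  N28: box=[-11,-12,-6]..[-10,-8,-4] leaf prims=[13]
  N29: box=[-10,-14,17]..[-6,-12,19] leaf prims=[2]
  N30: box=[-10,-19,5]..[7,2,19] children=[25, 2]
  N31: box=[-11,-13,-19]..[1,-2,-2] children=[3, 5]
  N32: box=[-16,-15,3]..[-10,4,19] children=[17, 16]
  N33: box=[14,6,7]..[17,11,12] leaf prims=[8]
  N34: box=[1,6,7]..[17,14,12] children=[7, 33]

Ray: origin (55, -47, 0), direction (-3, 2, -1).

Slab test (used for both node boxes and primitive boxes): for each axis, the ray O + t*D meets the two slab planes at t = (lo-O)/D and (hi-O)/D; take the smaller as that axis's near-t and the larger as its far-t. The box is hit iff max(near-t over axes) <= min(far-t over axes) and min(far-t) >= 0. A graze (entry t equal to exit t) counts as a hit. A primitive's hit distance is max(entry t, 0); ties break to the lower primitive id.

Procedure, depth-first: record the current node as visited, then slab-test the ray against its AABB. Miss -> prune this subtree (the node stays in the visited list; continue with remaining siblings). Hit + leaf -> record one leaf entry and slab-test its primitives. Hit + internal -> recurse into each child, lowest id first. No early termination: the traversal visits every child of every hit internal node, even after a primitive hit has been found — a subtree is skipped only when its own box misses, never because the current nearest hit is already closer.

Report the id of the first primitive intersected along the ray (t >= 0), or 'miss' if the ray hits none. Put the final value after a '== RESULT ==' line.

Walk:
N0 x:[12,71/3] y:[14,35] z:[-23,19] -> hit [14,19], descend [1, 20]
  N1 x:[16,71/3] y:[14,51/2] z:[-19,19] -> hit [16,19], descend [11, 12]
    N11 x:[16,71/3] y:[14,51/2] z:[-19,-3] -> miss, prune
    N12 x:[18,23] y:[15,45/2] z:[0,19] -> hit [18,19], descend [24, 31]
      N24 x:[65/3,23] y:[15,39/2] z:[0,6] -> miss, prune
      N31 x:[18,22] y:[17,45/2] z:[2,19] -> hit [18,19], descend [3, 5]
        N3 x:[18,19] y:[17,39/2] z:[18,19] -> hit [18,19] leaf, test {P14@t=18}
        N5 x:[62/3,22] y:[39/2,45/2] z:[2,8] -> miss, prune
  N20 x:[12,70/3] y:[49/2,35] z:[-23,11] -> miss, prune

Visited [0, 1, 11, 12, 24, 31, 3, 5, 20]. Tests: 9 box, 1 leaf. Nearest: P14.

== RESULT ==
14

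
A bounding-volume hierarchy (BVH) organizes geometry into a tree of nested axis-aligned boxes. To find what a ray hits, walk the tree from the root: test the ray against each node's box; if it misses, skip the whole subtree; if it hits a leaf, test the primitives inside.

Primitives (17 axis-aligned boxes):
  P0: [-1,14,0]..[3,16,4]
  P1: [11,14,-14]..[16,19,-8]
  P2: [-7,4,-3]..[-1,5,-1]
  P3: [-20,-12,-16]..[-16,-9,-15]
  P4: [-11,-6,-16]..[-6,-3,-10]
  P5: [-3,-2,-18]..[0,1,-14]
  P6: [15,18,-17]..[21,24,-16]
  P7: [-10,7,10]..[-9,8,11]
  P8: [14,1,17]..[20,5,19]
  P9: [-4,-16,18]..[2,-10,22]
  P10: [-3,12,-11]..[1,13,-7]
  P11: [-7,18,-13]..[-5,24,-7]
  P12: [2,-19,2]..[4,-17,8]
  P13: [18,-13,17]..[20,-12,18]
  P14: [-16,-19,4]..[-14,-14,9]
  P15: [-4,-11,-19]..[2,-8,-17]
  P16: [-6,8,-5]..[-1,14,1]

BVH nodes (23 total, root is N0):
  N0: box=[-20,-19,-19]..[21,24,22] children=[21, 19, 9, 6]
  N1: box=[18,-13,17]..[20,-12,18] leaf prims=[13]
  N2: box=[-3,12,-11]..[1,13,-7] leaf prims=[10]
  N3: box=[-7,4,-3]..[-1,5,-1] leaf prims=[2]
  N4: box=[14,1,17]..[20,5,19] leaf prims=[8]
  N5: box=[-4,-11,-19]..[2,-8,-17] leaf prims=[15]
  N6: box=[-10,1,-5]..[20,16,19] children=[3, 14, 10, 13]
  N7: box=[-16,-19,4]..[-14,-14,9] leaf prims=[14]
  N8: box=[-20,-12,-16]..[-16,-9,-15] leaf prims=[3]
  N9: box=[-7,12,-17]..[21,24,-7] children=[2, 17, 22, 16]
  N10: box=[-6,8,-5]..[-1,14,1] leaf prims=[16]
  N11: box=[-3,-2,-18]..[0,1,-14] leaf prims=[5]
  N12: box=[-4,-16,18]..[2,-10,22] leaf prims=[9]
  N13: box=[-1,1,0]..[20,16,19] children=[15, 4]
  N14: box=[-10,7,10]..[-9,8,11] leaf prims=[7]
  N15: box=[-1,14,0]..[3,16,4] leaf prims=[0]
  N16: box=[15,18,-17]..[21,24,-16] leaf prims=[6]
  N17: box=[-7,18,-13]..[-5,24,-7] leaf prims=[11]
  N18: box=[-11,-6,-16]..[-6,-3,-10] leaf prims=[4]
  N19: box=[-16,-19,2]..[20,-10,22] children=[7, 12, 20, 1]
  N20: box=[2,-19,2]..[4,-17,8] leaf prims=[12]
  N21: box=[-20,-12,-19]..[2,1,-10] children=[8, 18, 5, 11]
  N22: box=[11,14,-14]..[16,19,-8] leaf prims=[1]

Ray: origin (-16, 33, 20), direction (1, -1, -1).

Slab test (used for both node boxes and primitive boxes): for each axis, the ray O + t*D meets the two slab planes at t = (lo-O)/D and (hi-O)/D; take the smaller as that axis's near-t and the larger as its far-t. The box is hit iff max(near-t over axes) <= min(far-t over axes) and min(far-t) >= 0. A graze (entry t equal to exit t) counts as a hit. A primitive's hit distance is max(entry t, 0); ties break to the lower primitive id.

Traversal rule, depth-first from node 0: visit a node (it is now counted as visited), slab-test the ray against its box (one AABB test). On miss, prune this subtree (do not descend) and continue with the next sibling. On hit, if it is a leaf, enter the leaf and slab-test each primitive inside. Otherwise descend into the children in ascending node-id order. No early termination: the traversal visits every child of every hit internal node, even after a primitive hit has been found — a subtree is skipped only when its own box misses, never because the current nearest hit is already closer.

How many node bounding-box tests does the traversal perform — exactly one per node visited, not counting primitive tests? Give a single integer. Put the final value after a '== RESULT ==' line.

Trace the traversal:
N0 x:[-4,37] y:[9,52] z:[-2,39] -> hit [9,37], descend [6, 9, 19, 21]
  N6 x:[6,36] y:[17,32] z:[1,25] -> hit [17,25], descend [3, 10, 13, 14]
    N3 x:[9,15] y:[28,29] z:[21,23] -> miss, prune
    N10 x:[10,15] y:[19,25] z:[19,25] -> miss, prune
    N13 x:[15,36] y:[17,32] z:[1,20] -> hit [17,20], descend [4, 15]
      N4 x:[30,36] y:[28,32] z:[1,3] -> miss, prune
      N15 x:[15,19] y:[17,19] z:[16,20] -> hit [17,19] leaf, test {P0@t=17}
    N14 x:[6,7] y:[25,26] z:[9,10] -> miss, prune
  N9 x:[9,37] y:[9,21] z:[27,37] -> miss, prune
  N19 x:[0,36] y:[43,52] z:[-2,18] -> miss, prune
  N21 x:[-4,18] y:[32,45] z:[30,39] -> miss, prune

Visited [0, 6, 3, 10, 13, 4, 15, 14, 9, 19, 21]. Tests: 11 box, 1 leaf. Nearest: P0.

== RESULT ==
11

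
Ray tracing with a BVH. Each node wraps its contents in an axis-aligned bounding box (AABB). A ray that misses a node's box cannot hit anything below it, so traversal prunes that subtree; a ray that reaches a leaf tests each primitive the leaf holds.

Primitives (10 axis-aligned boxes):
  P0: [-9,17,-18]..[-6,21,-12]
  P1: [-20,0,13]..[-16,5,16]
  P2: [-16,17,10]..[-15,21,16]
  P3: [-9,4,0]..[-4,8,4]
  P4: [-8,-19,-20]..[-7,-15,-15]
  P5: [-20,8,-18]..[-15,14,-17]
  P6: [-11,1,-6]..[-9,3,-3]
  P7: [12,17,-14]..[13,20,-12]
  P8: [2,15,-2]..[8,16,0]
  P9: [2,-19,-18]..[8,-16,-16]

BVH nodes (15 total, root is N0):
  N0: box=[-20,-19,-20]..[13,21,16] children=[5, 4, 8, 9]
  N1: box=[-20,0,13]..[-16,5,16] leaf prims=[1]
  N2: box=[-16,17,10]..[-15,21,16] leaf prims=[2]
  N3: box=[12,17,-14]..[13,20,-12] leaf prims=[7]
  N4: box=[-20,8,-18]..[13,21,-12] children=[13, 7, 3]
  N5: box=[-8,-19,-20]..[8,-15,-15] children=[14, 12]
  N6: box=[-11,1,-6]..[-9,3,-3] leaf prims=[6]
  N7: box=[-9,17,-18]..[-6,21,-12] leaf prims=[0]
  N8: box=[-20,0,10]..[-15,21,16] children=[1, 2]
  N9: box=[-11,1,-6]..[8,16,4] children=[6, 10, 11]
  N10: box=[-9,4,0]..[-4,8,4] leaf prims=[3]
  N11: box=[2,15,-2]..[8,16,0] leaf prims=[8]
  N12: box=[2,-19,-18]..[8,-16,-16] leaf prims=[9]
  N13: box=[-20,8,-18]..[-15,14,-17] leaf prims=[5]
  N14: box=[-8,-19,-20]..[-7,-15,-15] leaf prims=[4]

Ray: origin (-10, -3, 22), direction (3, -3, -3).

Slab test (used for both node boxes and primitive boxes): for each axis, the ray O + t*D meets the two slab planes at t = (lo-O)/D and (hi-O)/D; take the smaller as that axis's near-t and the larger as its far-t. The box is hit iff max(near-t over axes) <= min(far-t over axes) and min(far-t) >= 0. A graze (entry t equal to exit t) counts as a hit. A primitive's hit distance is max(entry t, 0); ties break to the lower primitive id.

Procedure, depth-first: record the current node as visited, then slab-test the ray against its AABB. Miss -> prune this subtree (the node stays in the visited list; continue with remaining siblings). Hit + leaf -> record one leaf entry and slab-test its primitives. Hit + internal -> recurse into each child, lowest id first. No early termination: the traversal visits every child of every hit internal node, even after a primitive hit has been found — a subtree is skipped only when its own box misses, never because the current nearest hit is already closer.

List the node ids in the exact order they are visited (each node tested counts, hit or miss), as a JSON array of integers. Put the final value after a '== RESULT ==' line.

Traverse from the root:
N0 x:[-10/3,23/3] y:[-8,16/3] z:[2,14] -> hit [2,16/3], descend [4, 5, 8, 9]
  N4 x:[-10/3,23/3] y:[-8,-11/3] z:[34/3,40/3] -> miss, prune
  N5 x:[2/3,6] y:[4,16/3] z:[37/3,14] -> miss, prune
  N8 x:[-10/3,-5/3] y:[-8,-1] z:[2,4] -> miss, prune
  N9 x:[-1/3,6] y:[-19/3,-4/3] z:[6,28/3] -> miss, prune

order=[0, 4, 5, 8, 9]  |boxes|=5  |leaves|=0  hit=miss

== RESULT ==
[0, 4, 5, 8, 9]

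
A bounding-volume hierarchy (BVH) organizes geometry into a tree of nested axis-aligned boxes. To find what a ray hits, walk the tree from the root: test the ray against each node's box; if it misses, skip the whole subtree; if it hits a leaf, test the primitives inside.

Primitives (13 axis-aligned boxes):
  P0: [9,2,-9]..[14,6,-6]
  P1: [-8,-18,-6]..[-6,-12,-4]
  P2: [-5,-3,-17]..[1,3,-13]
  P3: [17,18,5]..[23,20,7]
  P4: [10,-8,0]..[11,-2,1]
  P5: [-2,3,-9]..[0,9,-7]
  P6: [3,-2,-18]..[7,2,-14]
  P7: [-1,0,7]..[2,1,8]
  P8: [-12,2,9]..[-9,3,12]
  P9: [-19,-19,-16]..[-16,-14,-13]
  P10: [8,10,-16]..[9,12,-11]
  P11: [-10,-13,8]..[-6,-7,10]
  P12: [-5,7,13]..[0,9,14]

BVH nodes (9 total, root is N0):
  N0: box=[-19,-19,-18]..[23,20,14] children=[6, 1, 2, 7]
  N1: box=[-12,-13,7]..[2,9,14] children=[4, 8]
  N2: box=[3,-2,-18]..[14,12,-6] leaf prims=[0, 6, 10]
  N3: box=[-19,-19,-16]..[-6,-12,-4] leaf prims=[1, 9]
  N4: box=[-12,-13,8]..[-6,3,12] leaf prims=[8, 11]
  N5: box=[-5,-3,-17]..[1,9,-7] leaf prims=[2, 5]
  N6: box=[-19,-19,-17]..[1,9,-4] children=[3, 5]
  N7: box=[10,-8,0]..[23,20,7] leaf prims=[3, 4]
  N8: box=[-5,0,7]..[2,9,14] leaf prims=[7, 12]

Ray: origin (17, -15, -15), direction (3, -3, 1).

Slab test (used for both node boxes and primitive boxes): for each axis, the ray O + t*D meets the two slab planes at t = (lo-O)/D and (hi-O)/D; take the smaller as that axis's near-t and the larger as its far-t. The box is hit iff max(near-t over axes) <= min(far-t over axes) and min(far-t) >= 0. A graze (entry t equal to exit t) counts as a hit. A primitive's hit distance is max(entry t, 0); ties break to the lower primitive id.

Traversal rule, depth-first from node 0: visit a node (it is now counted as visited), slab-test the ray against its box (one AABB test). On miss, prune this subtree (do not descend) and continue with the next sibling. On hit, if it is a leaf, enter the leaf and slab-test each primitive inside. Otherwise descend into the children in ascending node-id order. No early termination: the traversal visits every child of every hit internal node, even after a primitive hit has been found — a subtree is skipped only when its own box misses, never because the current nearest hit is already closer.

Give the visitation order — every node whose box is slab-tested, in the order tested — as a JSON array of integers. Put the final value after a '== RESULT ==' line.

Walk:
N0 x:[-12,2] y:[-35/3,4/3] z:[-3,29] -> hit [-3,4/3], descend [1, 2, 6, 7]
  N1 x:[-29/3,-5] y:[-8,-2/3] z:[22,29] -> miss, prune
  N2 x:[-14/3,-1] y:[-9,-13/3] z:[-3,9] -> miss, prune
  N6 x:[-12,-16/3] y:[-8,4/3] z:[-2,11] -> miss, prune
  N7 x:[-7/3,2] y:[-35/3,-7/3] z:[15,22] -> miss, prune

5 AABB tests over nodes [0, 1, 2, 6, 7]; 0 leaves entered; closest miss.

== RESULT ==
[0, 1, 2, 6, 7]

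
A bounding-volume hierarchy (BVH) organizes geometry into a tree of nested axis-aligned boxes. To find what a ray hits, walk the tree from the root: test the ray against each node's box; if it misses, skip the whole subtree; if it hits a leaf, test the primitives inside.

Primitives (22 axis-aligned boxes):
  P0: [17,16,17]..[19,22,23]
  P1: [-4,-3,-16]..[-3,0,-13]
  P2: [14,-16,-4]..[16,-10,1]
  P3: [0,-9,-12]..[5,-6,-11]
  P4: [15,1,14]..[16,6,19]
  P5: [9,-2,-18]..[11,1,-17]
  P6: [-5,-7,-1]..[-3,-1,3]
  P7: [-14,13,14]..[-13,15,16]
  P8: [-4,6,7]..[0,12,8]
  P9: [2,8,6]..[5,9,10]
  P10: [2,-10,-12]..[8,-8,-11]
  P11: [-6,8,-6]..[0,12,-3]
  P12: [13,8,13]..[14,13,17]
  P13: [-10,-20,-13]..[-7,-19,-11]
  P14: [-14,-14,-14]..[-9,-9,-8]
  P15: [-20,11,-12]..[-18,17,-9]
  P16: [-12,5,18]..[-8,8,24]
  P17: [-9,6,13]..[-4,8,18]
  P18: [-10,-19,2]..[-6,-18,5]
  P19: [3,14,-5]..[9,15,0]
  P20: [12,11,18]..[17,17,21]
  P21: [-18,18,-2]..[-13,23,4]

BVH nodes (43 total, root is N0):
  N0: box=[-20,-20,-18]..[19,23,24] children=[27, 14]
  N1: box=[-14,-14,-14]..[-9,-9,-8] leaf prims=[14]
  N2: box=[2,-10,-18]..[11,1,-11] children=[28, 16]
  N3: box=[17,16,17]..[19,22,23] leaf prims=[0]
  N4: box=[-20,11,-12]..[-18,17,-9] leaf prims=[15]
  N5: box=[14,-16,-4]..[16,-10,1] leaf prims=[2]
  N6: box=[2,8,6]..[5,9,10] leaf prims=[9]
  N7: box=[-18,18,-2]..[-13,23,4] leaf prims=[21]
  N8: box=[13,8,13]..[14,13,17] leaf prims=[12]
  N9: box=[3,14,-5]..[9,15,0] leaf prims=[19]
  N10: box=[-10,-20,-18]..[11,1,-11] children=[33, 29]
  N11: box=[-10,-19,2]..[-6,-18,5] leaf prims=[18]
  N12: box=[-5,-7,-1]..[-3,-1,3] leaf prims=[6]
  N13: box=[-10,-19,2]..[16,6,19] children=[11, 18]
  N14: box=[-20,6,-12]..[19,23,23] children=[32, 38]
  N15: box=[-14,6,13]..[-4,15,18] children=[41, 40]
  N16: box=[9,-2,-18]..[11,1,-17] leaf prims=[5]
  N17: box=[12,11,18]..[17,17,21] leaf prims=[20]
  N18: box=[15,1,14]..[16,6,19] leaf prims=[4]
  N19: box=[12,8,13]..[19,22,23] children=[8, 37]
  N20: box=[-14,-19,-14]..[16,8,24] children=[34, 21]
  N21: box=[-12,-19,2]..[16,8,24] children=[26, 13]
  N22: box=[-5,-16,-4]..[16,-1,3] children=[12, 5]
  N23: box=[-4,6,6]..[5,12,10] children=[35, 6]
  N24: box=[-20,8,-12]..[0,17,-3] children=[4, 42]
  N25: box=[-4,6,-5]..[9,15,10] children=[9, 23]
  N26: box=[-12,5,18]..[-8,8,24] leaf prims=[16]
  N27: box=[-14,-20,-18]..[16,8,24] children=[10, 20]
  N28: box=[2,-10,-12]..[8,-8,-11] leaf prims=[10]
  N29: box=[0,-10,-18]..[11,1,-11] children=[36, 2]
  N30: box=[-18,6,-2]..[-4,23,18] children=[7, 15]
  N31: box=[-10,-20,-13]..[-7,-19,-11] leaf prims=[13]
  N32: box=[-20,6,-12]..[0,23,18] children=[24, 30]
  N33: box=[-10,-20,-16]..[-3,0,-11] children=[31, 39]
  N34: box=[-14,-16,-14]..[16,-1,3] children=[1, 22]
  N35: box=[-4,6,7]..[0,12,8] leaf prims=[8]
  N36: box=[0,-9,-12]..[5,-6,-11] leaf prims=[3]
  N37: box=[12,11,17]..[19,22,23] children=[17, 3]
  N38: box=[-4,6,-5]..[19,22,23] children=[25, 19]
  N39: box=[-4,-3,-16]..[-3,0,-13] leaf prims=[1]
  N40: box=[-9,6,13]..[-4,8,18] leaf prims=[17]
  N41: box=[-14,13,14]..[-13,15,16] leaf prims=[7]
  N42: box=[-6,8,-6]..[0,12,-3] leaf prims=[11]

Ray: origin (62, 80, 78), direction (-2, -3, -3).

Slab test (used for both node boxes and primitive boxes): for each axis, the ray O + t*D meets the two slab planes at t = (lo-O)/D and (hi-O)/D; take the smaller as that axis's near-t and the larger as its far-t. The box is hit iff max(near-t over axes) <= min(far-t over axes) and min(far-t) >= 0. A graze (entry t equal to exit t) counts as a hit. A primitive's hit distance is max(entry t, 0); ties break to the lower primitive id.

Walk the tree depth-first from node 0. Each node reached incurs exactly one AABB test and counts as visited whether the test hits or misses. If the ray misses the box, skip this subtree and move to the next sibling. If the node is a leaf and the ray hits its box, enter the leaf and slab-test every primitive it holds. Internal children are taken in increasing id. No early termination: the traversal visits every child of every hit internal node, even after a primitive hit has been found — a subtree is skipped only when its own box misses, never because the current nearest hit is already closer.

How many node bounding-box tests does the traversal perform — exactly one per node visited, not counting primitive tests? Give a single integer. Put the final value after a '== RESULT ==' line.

Walk:
N0 x:[43/2,41] y:[19,100/3] z:[18,32] -> hit [43/2,32], descend [14, 27]
  N14 x:[43/2,41] y:[19,74/3] z:[55/3,30] -> hit [43/2,74/3], descend [32, 38]
    N32 x:[31,41] y:[19,74/3] z:[20,30] -> miss, prune
    N38 x:[43/2,33] y:[58/3,74/3] z:[55/3,83/3] -> hit [43/2,74/3], descend [19, 25]
      N19 x:[43/2,25] y:[58/3,24] z:[55/3,65/3] -> hit [43/2,65/3], descend [8, 37]
        N8 x:[24,49/2] y:[67/3,24] z:[61/3,65/3] -> miss, prune
        N37 x:[43/2,25] y:[58/3,23] z:[55/3,61/3] -> miss, prune
      N25 x:[53/2,33] y:[65/3,74/3] z:[68/3,83/3] -> miss, prune
  N27 x:[23,38] y:[24,100/3] z:[18,32] -> hit [24,32], descend [10, 20]
    N10 x:[51/2,36] y:[79/3,100/3] z:[89/3,32] -> hit [89/3,32], descend [29, 33]
      N29 x:[51/2,31] y:[79/3,30] z:[89/3,32] -> hit [89/3,30], descend [2, 36]
        N2 x:[51/2,30] y:[79/3,30] z:[89/3,32] -> hit [89/3,30], descend [16, 28]
          N16 x:[51/2,53/2] y:[79/3,82/3] z:[95/3,32] -> miss, prune
          N28 x:[27,30] y:[88/3,30] z:[89/3,30] -> hit [89/3,30] leaf, test {P10@t=89/3}
        N36 x:[57/2,31] y:[86/3,89/3] z:[89/3,30] -> hit [89/3,89/3] leaf, test {P3@t=89/3}
      N33 x:[65/2,36] y:[80/3,100/3] z:[89/3,94/3] -> miss, prune
    N20 x:[23,38] y:[24,33] z:[18,92/3] -> hit [24,92/3], descend [21, 34]
      N21 x:[23,37] y:[24,33] z:[18,76/3] -> hit [24,76/3], descend [13, 26]
        N13 x:[23,36] y:[74/3,33] z:[59/3,76/3] -> hit [74/3,76/3], descend [11, 18]
          N11 x:[34,36] y:[98/3,33] z:[73/3,76/3] -> miss, prune
          N18 x:[23,47/2] y:[74/3,79/3] z:[59/3,64/3] -> miss, prune
        N26 x:[35,37] y:[24,25] z:[18,20] -> miss, prune
      N34 x:[23,38] y:[27,32] z:[25,92/3] -> hit [27,92/3], descend [1, 22]
        N1 x:[71/2,38] y:[89/3,94/3] z:[86/3,92/3] -> miss, prune
        N22 x:[23,67/2] y:[27,32] z:[25,82/3] -> hit [27,82/3], descend [5, 12]
          N5 x:[23,24] y:[30,32] z:[77/3,82/3] -> miss, prune
          N12 x:[65/2,67/2] y:[27,29] z:[25,79/3] -> miss, prune

order=[0, 14, 32, 38, 19, 8, 37, 25, 27, 10, 29, 2, 16, 28, 36, 33, 20, 21, 13, 11, 18, 26, 34, 1, 22, 5, 12]  |boxes|=27  |leaves|=2  hit=P3

== RESULT ==
27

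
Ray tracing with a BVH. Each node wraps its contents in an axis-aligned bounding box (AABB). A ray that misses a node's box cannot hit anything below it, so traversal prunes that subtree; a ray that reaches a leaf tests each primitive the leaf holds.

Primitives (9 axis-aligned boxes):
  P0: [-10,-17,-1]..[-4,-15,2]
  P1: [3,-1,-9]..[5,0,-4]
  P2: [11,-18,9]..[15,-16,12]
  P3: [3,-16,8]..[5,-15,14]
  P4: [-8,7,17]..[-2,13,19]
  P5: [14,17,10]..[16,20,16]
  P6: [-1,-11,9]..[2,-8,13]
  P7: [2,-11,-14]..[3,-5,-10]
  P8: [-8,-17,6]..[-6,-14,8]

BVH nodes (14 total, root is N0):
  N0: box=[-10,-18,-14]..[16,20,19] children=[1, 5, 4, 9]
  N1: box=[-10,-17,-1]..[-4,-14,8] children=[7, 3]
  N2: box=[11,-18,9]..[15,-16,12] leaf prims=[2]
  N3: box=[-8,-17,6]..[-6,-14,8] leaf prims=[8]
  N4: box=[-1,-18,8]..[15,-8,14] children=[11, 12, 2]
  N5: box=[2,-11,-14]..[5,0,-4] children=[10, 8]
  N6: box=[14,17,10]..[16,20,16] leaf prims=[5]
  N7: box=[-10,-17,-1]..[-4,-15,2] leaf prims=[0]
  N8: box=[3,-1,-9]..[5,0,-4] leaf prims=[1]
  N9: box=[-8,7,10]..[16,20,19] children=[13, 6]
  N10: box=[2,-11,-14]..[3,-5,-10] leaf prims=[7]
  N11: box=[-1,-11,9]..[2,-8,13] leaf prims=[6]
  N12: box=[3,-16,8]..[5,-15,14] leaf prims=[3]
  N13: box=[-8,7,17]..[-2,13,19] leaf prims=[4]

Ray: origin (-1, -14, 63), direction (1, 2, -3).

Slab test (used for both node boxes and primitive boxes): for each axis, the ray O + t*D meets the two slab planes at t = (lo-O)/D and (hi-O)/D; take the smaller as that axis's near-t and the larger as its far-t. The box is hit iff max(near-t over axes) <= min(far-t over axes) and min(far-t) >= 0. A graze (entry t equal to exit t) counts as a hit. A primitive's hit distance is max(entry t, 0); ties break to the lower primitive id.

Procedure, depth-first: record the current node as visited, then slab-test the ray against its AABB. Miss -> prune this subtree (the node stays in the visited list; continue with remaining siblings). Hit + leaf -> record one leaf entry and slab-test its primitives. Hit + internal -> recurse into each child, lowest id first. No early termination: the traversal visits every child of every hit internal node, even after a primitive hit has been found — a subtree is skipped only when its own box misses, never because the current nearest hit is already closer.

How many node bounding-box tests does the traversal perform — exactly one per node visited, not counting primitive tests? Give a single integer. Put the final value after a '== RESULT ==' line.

Traverse from the root:
N0 x:[-9,17] y:[-2,17] z:[44/3,77/3] -> hit [44/3,17], descend [1, 4, 5, 9]
  N1 x:[-9,-3] y:[-3/2,0] z:[55/3,64/3] -> miss, prune
  N4 x:[0,16] y:[-2,3] z:[49/3,55/3] -> miss, prune
  N5 x:[3,6] y:[3/2,7] z:[67/3,77/3] -> miss, prune
  N9 x:[-7,17] y:[21/2,17] z:[44/3,53/3] -> hit [44/3,17], descend [6, 13]
    N6 x:[15,17] y:[31/2,17] z:[47/3,53/3] -> hit [47/3,17] leaf, test {P5@t=47/3}
    N13 x:[-7,-1] y:[21/2,27/2] z:[44/3,46/3] -> miss, prune

Visited [0, 1, 4, 5, 9, 6, 13]. Tests: 7 box, 1 leaf. Nearest: P5.

== RESULT ==
7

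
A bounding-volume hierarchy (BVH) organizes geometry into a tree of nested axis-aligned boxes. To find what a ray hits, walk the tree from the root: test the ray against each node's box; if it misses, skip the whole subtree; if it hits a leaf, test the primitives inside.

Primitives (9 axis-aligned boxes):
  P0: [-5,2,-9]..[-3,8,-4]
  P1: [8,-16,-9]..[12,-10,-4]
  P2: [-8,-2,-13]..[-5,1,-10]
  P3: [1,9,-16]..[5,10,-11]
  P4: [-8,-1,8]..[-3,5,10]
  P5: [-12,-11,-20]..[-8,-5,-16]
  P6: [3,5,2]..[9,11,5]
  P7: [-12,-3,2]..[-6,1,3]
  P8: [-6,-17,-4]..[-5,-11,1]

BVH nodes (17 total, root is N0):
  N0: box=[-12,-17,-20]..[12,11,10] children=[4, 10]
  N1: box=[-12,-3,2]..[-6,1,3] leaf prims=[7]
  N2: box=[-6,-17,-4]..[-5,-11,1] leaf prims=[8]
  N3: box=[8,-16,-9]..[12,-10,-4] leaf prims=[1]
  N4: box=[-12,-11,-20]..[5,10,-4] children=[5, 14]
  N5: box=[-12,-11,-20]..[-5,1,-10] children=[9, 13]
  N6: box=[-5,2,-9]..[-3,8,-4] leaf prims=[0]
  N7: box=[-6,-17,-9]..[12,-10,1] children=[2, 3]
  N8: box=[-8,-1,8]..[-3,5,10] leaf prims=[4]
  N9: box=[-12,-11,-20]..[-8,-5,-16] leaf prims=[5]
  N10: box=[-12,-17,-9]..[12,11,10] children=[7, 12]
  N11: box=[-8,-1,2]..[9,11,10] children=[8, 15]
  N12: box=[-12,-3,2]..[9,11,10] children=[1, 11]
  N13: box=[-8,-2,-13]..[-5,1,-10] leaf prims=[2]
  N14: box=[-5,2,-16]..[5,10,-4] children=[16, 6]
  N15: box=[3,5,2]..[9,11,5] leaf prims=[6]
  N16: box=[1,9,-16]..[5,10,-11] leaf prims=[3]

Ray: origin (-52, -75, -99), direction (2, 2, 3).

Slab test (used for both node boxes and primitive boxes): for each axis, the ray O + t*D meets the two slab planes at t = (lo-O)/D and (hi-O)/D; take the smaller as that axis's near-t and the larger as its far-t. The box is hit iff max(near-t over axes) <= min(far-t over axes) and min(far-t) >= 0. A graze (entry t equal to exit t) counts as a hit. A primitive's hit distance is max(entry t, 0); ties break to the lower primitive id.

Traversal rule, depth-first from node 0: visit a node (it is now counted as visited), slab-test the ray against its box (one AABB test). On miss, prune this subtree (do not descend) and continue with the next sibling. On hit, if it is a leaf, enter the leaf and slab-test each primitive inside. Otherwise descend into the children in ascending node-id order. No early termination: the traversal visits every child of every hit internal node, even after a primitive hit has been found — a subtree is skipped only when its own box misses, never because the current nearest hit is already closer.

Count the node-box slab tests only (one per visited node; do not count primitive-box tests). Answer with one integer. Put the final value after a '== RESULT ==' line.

Trace the traversal:
N0 x:[20,32] y:[29,43] z:[79/3,109/3] -> hit [29,32], descend [4, 10]
  N4 x:[20,57/2] y:[32,85/2] z:[79/3,95/3] -> miss, prune
  N10 x:[20,32] y:[29,43] z:[30,109/3] -> hit [30,32], descend [7, 12]
    N7 x:[23,32] y:[29,65/2] z:[30,100/3] -> hit [30,32], descend [2, 3]
      N2 x:[23,47/2] y:[29,32] z:[95/3,100/3] -> miss, prune
      N3 x:[30,32] y:[59/2,65/2] z:[30,95/3] -> hit [30,95/3] leaf, test {P1@t=30}
    N12 x:[20,61/2] y:[36,43] z:[101/3,109/3] -> miss, prune

Summary -> nodes [0, 4, 10, 7, 2, 3, 12]; box-tests=7; leaf-entries=1; first=P1

== RESULT ==
7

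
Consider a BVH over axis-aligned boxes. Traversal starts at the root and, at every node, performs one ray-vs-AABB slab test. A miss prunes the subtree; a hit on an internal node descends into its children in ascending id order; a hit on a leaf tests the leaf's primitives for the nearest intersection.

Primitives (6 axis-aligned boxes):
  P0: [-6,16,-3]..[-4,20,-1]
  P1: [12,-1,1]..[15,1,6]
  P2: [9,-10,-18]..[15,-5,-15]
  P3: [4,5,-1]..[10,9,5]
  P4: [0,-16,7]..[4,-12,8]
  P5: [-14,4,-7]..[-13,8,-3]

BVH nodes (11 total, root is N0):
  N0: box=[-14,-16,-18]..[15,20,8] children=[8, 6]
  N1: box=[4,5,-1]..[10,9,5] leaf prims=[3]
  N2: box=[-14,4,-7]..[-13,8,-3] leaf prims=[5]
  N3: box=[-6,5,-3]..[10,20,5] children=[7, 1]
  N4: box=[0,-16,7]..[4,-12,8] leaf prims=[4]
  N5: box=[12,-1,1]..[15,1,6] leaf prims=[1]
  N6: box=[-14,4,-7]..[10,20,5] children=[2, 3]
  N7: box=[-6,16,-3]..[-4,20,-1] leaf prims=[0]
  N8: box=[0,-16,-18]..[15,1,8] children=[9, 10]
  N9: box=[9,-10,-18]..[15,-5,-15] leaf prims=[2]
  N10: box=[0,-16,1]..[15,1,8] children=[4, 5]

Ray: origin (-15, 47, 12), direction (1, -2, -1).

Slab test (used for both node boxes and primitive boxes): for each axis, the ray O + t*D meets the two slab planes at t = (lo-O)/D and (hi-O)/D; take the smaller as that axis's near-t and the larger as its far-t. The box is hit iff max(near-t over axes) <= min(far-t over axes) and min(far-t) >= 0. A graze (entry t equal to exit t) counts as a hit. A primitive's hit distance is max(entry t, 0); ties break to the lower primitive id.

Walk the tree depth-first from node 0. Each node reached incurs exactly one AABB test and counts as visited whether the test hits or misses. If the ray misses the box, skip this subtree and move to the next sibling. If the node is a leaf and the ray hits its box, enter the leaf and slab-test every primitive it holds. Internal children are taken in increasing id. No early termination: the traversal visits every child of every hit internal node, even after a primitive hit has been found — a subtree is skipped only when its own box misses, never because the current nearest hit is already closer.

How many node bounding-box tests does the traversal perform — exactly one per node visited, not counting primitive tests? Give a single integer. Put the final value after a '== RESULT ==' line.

Walk:
N0 x:[1,30] y:[27/2,63/2] z:[4,30] -> hit [27/2,30], descend [6, 8]
  N6 x:[1,25] y:[27/2,43/2] z:[7,19] -> hit [27/2,19], descend [2, 3]
    N2 x:[1,2] y:[39/2,43/2] z:[15,19] -> miss, prune
    N3 x:[9,25] y:[27/2,21] z:[7,15] -> hit [27/2,15], descend [1, 7]
      N1 x:[19,25] y:[19,21] z:[7,13] -> miss, prune
      N7 x:[9,11] y:[27/2,31/2] z:[13,15] -> miss, prune
  N8 x:[15,30] y:[23,63/2] z:[4,30] -> hit [23,30], descend [9, 10]
    N9 x:[24,30] y:[26,57/2] z:[27,30] -> hit [27,57/2] leaf, test {P2@t=27}
    N10 x:[15,30] y:[23,63/2] z:[4,11] -> miss, prune

Visited [0, 6, 2, 3, 1, 7, 8, 9, 10]. Tests: 9 box, 1 leaf. Nearest: P2.

== RESULT ==
9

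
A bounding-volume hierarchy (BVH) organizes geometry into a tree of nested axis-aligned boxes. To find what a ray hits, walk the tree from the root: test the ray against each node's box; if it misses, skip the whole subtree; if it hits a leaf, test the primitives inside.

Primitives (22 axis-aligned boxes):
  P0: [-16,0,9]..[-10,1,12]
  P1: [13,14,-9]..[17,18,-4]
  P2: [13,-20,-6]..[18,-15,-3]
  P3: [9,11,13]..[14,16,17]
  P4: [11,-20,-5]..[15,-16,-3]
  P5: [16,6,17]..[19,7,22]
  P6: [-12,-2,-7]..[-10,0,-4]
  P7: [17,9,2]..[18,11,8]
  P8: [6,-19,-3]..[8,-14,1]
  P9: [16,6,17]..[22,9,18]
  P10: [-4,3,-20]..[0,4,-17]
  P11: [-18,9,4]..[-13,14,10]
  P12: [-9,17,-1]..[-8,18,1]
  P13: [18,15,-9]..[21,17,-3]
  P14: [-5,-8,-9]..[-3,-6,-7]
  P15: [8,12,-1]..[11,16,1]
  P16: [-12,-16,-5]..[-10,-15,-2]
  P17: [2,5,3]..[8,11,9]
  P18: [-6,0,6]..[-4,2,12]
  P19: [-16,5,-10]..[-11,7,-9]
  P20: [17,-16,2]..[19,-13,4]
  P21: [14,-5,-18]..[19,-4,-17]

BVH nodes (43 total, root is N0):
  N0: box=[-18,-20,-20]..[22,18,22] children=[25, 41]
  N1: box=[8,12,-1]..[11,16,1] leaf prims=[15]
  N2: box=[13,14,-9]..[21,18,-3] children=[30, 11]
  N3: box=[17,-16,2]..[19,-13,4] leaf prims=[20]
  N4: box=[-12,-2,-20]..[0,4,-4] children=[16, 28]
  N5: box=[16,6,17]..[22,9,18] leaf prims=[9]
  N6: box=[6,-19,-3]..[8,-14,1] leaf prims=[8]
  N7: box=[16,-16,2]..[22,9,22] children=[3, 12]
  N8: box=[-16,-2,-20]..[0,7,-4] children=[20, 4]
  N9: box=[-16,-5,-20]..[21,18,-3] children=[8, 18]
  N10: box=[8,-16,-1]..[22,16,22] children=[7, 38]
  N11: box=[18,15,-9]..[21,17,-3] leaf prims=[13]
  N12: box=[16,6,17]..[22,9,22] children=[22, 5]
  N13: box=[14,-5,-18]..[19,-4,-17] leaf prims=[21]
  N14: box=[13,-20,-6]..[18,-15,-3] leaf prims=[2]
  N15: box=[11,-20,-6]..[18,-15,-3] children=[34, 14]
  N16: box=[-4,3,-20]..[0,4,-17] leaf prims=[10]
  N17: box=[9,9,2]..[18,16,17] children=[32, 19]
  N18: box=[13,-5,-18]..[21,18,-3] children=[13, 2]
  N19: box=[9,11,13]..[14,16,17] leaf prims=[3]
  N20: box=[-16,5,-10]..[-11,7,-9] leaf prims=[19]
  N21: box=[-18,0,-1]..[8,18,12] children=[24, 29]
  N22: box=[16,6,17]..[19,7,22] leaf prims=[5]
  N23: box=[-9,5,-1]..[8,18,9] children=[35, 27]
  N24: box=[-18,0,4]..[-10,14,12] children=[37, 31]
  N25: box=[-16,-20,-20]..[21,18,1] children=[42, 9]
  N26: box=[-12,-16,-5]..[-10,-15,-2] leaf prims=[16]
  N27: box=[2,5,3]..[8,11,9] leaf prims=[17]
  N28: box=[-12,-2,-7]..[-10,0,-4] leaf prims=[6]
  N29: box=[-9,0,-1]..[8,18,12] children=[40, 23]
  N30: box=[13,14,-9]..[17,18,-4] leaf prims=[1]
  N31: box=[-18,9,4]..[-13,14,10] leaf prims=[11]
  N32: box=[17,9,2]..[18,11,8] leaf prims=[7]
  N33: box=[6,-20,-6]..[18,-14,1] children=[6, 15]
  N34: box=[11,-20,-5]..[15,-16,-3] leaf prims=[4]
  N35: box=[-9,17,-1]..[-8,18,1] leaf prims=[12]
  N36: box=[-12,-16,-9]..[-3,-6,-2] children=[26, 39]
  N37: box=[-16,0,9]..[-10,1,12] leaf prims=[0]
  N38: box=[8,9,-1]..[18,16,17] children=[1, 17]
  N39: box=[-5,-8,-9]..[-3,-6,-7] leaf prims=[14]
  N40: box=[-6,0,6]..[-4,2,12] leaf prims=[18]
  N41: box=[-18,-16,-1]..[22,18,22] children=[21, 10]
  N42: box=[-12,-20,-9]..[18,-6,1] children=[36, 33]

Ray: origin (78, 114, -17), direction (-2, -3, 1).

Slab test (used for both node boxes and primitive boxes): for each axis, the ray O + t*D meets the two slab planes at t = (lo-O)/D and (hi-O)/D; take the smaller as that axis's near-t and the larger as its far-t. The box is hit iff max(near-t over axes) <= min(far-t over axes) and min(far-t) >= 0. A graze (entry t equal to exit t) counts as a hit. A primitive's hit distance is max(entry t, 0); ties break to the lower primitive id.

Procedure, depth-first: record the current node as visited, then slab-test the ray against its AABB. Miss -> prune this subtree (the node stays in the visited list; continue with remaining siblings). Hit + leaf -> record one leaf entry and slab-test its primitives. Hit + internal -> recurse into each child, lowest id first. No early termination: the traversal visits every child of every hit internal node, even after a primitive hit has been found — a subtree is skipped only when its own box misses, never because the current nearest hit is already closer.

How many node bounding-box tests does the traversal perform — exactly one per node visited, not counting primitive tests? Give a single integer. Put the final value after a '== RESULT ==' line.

Traverse from the root:
N0 x:[28,48] y:[32,134/3] z:[-3,39] -> hit [32,39], descend [25, 41]
  N25 x:[57/2,47] y:[32,134/3] z:[-3,18] -> miss, prune
  N41 x:[28,48] y:[32,130/3] z:[16,39] -> hit [32,39], descend [10, 21]
    N10 x:[28,35] y:[98/3,130/3] z:[16,39] -> hit [98/3,35], descend [7, 38]
      N7 x:[28,31] y:[35,130/3] z:[19,39] -> miss, prune
      N38 x:[30,35] y:[98/3,35] z:[16,34] -> hit [98/3,34], descend [1, 17]
        N1 x:[67/2,35] y:[98/3,34] z:[16,18] -> miss, prune
        N17 x:[30,69/2] y:[98/3,35] z:[19,34] -> hit [98/3,34], descend [19, 32]
          N19 x:[32,69/2] y:[98/3,103/3] z:[30,34] -> hit [98/3,34] leaf, test {P3@t=98/3}
          N32 x:[30,61/2] y:[103/3,35] z:[19,25] -> miss, prune
    N21 x:[35,48] y:[32,38] z:[16,29] -> miss, prune

Visited [0, 25, 41, 10, 7, 38, 1, 17, 19, 32, 21]. Tests: 11 box, 1 leaf. Nearest: P3.

== RESULT ==
11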